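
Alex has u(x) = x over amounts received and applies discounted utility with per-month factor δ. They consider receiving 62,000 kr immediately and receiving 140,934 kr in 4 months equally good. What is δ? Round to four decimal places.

Equating discounted utilities: u(62000) = δ^4·u(140934) ⇒ δ^4 = u(62000)/u(140934).
With u(x) = x: δ^4 = 62000/140934 = 0.43992.
So δ = 0.43992^(1/4) ≈ 0.8144.

δ ≈ 0.8144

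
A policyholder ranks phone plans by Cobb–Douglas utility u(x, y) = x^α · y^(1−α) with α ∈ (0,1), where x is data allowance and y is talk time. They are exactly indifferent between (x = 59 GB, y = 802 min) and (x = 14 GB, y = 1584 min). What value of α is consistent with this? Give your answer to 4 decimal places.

Indifference: 59^α · 802^(1−α) = 14^α · 1584^(1−α).
Taking logs: α·ln 59 + (1−α)·ln 802 = α·ln 14 + (1−α)·ln 1584, i.e. α·1.4384801 = (1−α)·0.6806000.
So α/(1−α) = (0.6806000)/(1.4384801) = 0.4731383, and α = 0.4731383/1.4731383 ≈ 0.3212.

α ≈ 0.3212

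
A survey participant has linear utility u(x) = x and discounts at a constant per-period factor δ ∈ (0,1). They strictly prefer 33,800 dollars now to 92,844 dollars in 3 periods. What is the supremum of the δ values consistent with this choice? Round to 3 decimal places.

δ < 0.714

The preference means 33800 > δ^3·92844.
So δ^3 < 33800/92844 = 0.36405; taking the cube root of both positive sides preserves the inequality.
δ < (33800/92844)^(1/3) ≈ 0.714.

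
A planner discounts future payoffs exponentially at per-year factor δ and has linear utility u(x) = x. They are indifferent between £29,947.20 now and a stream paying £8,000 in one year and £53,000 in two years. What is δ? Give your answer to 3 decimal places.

Present value of the stream is 8000·δ + 53000·δ². Indifference gives 8000δ + 53000δ² = 29947.20.
That is, 53000δ² + 8000δ − 29947.20 = 0, a quadratic in δ.
By the quadratic formula (taking the positive root), δ = (−8000 + √6412806400.00) / 106000 ≈ 0.680.

δ ≈ 0.680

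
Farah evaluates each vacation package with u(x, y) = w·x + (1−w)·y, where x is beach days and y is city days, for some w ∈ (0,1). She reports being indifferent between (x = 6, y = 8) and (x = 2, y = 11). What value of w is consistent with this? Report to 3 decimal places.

u(6,8) = u(2,11) means w·6 + (1−w)·8 = w·2 + (1−w)·11.
Collecting terms: w·4 = (1−w)·3.
Hence w = 3/(4+3) = 3/7 = 0.429.

w = 0.429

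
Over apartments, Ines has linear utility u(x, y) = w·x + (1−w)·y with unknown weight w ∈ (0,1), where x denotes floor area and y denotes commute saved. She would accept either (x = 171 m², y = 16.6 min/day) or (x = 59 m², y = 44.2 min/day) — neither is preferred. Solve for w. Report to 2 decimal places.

u(171,16.6) = u(59,44.2) means w·171 + (1−w)·16.6 = w·59 + (1−w)·44.2.
w·(171−59) = (1−w)·(44.2−16.6), i.e. w·112 = (1−w)·27.6.
The marginal rate of substitution is 27.6/112, so w = 27.6/(112+27.6) = 0.20.

w = 0.20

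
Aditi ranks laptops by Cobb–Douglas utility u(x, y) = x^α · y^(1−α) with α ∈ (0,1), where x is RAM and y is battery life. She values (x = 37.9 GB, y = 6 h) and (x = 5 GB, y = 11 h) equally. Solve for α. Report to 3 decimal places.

α ≈ 0.230

Indifference: 37.9^α · 6^(1−α) = 5^α · 11^(1−α).
(37.9/5)^α = (11/6)^(1−α); take logs: α·ln(37.9/5) = (1−α)·ln(11/6), i.e. α·2.025513 = (1−α)·0.606136.
So α/(1−α) = (0.606136)/(2.025513) = 0.299251, and α = 0.299251/1.299251 ≈ 0.230.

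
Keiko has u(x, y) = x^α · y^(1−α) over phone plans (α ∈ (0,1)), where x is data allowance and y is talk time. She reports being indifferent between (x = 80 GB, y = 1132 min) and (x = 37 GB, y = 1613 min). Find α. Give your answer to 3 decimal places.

Indifference: 80^α · 1132^(1−α) = 37^α · 1613^(1−α).
(80/37)^α = (1613/1132)^(1−α); take logs: α·ln(80/37) = (1−α)·ln(1613/1132), i.e. α·0.771109 = (1−α)·0.354110.
So α/(1−α) = (0.354110)/(0.771109) = 0.459222, and α = 0.459222/1.459222 ≈ 0.315.

α ≈ 0.315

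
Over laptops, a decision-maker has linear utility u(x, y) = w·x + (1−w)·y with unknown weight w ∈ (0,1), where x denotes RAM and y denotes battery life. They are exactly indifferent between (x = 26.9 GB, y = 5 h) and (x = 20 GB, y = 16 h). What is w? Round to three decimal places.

Equating utilities: w·26.9 + (1−w)·5 = w·20 + (1−w)·16.
Collecting terms: w·6.9 = (1−w)·11.
Hence w = 11/(6.9+11) = 11/17.9 = 0.615.

w = 0.615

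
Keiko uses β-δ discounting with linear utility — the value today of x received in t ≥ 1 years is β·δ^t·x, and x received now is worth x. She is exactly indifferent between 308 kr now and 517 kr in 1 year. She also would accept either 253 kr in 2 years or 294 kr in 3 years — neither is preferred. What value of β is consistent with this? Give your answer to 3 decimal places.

The second indifference involves only future payoffs, so β cancels: β·δ^2·253 = β·δ^3·294, giving δ = 253/294 = 0.86054.
Substituting δ into 308 = β·δ·517: β = 308/(444.901) ≈ 0.692.

β ≈ 0.692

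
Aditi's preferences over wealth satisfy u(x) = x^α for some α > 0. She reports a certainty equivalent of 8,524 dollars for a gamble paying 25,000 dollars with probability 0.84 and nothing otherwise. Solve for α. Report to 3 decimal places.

EU(lottery) = 0.84·25000^α + 0.16·0 = 0.84·25000^α.
Equating: 8524^α = 0.84·25000^α, i.e. 0.3410^α = 0.84.
α = ln(0.84) / ln(8524/25000) = -0.174353/-1.075990 ≈ 0.162.

α ≈ 0.162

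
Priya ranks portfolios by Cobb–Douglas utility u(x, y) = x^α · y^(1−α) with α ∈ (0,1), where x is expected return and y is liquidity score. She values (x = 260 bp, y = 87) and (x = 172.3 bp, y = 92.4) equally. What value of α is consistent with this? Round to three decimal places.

The Cobb–Douglas utilities coincide, so 260^α·87^(1−α) = 172.3^α·92.4^(1−α).
(260/172.3)^α = (92.4/87)^(1−α); take logs: α·ln(260/172.3) = (1−α)·ln(92.4/87), i.e. α·0.411444 = (1−α)·0.060219.
So α/(1−α) = (0.060219)/(0.411444) = 0.146360, and α = 0.146360/1.146360 ≈ 0.128.

α ≈ 0.128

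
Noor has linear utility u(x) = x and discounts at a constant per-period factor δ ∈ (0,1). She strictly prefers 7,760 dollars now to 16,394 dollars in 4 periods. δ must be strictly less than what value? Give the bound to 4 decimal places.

Comparing present values: 7760 > δ^4·16394.
Dividing by 16394: δ^4 < 0.47334. Both sides are positive, so the 4th root keeps the direction.
δ < (7760/16394)^(1/4) ≈ 0.8295.

δ < 0.8295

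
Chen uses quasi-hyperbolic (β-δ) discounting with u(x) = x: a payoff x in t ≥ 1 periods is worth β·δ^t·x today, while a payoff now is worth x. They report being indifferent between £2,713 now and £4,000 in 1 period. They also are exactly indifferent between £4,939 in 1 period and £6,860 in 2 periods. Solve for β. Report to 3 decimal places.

Both payoffs in the second observation are in the future, so β drops out: δ^1·4939 = δ^2·6860 ⇒ δ = 4939/6860 = 0.71997.
The first indifference: 2713 = β·δ·4000, so β = 2713/(δ·4000) = 2713/(0.71997·4000) ≈ 0.942.

β ≈ 0.942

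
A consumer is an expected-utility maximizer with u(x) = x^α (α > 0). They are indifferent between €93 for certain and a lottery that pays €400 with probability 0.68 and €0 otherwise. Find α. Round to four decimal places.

α ≈ 0.2644

EU(lottery) = 0.68·400^α + 0.32·0 = 0.68·400^α.
Setting u(93) equal to that: 93^α = 0.68·400^α ⇒ (93/400)^α = 0.68.
α = ln(0.68) / ln(93/400) = -0.3856625/-1.4588651 ≈ 0.2644.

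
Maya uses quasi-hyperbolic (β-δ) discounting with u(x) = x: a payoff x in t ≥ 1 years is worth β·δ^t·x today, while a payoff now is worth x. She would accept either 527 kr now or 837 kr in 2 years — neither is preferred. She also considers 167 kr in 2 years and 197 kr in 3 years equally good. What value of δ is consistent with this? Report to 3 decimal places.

The second indifference involves only future payoffs, so β cancels: β·δ^2·167 = β·δ^3·197, giving δ = 167/197 = 0.84772.

δ ≈ 0.848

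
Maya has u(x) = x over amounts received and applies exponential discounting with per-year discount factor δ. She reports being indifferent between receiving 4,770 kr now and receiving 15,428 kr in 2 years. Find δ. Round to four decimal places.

Equating discounted utilities: u(4770) = δ^2·u(15428) ⇒ δ^2 = u(4770)/u(15428).
With u(x) = x: δ^2 = 4770/15428 = 0.30918.
So δ = 0.30918^(1/2) ≈ 0.5560.

δ ≈ 0.5560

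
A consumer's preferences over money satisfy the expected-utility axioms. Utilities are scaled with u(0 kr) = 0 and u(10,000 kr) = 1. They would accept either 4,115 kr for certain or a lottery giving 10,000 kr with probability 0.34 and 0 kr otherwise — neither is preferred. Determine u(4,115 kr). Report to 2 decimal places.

0.34

The indifference gives u(4,115 kr) = 0.34·u(10,000 kr) + 0.66·u(0 kr) = 0.34·1 + 0.66·0 = 0.34.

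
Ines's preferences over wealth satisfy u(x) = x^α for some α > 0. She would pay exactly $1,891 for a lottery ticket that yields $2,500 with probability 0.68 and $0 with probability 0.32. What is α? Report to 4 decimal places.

Since u(0) = 0, the lottery's EU is 0.68·2500^α.
Setting u(1891) equal to that: 1891^α = 0.68·2500^α ⇒ (1891/2500)^α = 0.68.
α = ln(0.68) / ln(1891/2500) = -0.3856625/-0.2791849 ≈ 1.3814.

α ≈ 1.3814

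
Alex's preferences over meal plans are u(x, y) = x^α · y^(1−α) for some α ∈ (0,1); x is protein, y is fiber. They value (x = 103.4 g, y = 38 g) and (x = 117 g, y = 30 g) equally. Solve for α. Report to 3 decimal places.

Indifference: 103.4^α · 38^(1−α) = 117^α · 30^(1−α).
(103.4/117)^α = (30/38)^(1−α); take logs: α·ln(103.4/117) = (1−α)·ln(30/38), i.e. α·-0.123569 = (1−α)·-0.236389.
Thus α·(-0.359958) = -0.236389, so α = -0.236389/-0.359958 ≈ 0.657.

α ≈ 0.657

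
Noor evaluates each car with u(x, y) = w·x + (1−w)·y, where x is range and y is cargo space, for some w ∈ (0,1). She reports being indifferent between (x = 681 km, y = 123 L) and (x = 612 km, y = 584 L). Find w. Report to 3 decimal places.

w = 0.870

Indifference: w·681 + (1−w)·123 = w·612 + (1−w)·584.
Rearranging, 69·w − 461·(1−w) = 0.
Hence w = 461/(69+461) = 461/530 = 0.870.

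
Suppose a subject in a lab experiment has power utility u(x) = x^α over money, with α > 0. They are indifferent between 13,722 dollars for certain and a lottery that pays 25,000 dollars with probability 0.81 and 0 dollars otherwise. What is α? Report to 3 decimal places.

The lottery's expected utility is 0.81·u(25000) + 0.19·u(0) = 0.81·25000^α (since u(0) = 0 for α > 0).
Indifference: 13722^α = 0.81·25000^α, so (13722/25000)^α = 0.81.
Taking logs: α·ln(13722/25000) = ln(0.81), so α = -0.210721 / -0.599875 ≈ 0.351.

α ≈ 0.351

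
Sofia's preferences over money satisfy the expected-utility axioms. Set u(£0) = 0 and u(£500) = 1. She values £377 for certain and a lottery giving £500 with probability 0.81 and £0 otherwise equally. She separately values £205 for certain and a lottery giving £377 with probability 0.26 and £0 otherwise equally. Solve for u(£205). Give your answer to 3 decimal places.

0.211

The first gamble pins u(£377): it must equal 0.81·1 + 0.19·0 = 0.81.
Chaining: u(£205) = 0.26·0.81 + 0.74·0.00 = 0.2106.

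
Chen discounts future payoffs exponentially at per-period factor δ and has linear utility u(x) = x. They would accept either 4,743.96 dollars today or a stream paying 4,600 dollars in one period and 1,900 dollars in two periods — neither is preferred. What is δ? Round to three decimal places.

δ ≈ 0.780

Equating present values: 4743.96 = 4600δ + 1900δ².
Rearranged: 1900δ² + 4600δ − 4743.96 = 0.
By the quadratic formula (taking the positive root), δ = (−4600 + √57214096.00) / 3800 ≈ 0.780.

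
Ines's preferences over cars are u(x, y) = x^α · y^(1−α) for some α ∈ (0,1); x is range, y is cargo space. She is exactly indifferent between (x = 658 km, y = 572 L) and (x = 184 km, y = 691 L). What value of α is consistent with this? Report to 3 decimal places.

Indifference: 658^α · 572^(1−α) = 184^α · 691^(1−α).
Rearrange to (658/184)^α = (691/572)^(1−α) and take logs: α·1.274269 = (1−α)·0.189001.
Thus α·(1.463270) = 0.189001, so α = 0.189001/1.463270 ≈ 0.129.

α ≈ 0.129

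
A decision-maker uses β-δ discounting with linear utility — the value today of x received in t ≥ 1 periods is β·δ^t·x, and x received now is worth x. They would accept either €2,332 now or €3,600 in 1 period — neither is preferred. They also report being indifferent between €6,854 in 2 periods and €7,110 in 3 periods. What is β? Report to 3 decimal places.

The second indifference involves only future payoffs, so β cancels: β·δ^2·6854 = β·δ^3·7110, giving δ = 6854/7110 = 0.96399.
Substituting δ into 2332 = β·δ·3600: β = 2332/(3470.380) ≈ 0.672.

β ≈ 0.672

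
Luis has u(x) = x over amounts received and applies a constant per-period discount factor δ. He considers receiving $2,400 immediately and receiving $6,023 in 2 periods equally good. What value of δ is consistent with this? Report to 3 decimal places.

δ ≈ 0.631

The payoff in 2 periods is discounted by δ^2, so u(2400) = δ^2·u(6023) and δ^2 = u(2400)/u(6023).
With u(x) = x: δ^2 = 2400/6023 = 0.39847.
Hence δ = (0.39847)^(1/2) = 0.63125.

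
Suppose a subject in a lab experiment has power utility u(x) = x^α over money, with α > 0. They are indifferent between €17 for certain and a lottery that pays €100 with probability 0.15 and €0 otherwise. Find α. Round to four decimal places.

α ≈ 1.0706

The lottery's expected utility is 0.15·u(100) + 0.85·u(0) = 0.15·100^α (since u(0) = 0 for α > 0).
Setting u(17) equal to that: 17^α = 0.15·100^α ⇒ (17/100)^α = 0.15.
Taking logs: α·ln(17/100) = ln(0.15), so α = -1.8971200 / -1.7719568 ≈ 1.0706.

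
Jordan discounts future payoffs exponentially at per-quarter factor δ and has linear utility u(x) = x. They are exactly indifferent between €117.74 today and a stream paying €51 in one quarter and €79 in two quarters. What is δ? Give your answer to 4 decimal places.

δ ≈ 0.9400

The stream is worth 51δ + 79δ² today, so 51δ + 79δ² = 117.74.
That is, 79δ² + 51δ − 117.74 = 0, a quadratic in δ.
The positive root is δ = [−51 + √(51² + 4·79·117.74)] / (2·79) = (−51 + 199.517)/158 ≈ 0.9400.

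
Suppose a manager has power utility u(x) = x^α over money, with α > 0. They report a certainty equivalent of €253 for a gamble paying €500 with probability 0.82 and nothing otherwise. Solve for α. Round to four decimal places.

The lottery's expected utility is 0.82·u(500) + 0.18·u(0) = 0.82·500^α (since u(0) = 0 for α > 0).
Setting u(253) equal to that: 253^α = 0.82·500^α ⇒ (253/500)^α = 0.82.
Take logs: α = ln 0.82 / ln(253/500) ≈ 0.291318.

α ≈ 0.2913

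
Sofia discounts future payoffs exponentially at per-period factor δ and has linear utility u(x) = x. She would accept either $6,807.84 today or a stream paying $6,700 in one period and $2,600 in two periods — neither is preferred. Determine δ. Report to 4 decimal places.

Equating present values: 6807.84 = 6700δ + 2600δ².
That is, 2600δ² + 6700δ − 6807.84 = 0, a quadratic in δ.
By the quadratic formula (taking the positive root), δ = (−6700 + √115691536.00) / 5200 ≈ 0.7800.

δ ≈ 0.7800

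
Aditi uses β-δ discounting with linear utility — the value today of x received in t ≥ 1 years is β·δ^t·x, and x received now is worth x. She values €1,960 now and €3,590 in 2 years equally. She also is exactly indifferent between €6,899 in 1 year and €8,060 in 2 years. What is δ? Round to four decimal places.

From the later pair, β·δ^1·6899 = β·δ^2·8060; dividing through, δ = 6899/8060 = 0.85596.

δ ≈ 0.8560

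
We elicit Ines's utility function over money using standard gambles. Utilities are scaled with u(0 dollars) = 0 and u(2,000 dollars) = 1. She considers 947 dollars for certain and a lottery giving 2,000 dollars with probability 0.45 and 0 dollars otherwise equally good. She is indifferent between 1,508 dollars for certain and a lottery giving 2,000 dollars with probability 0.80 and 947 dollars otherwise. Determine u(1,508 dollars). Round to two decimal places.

From the first indifference, u(947 dollars) = 0.45·u(2,000 dollars) + 0.55·u(0 dollars) = 0.45·1 + 0.55·0 = 0.45.
Then u(1,508 dollars) = 0.80·u(2,000 dollars) + 0.20·u(947 dollars) = 0.80·1.00 + 0.20·0.45 = 0.8900.

0.89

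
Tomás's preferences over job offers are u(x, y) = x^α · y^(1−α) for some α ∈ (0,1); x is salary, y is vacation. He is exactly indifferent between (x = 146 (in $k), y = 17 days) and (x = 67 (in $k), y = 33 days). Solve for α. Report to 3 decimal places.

α ≈ 0.460

The Cobb–Douglas utilities coincide, so 146^α·17^(1−α) = 67^α·33^(1−α).
Rearrange to (146/67)^α = (33/17)^(1−α) and take logs: α·0.778914 = (1−α)·0.663294.
With A = 0.778914 and B = 0.663294: α·A = (1−α)·B, so α = B/(A+B) = 0.663294/1.442208 ≈ 0.460.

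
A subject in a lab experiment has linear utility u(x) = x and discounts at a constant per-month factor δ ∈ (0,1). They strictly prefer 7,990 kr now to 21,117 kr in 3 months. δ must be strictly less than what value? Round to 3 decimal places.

δ < 0.723

The preference means 7990 > δ^3·21117.
Hence δ^3 < 7990/21117 = 0.37837, and x ↦ x^(1/3) is increasing on (0,∞).
δ < (7990/21117)^(1/3) ≈ 0.723.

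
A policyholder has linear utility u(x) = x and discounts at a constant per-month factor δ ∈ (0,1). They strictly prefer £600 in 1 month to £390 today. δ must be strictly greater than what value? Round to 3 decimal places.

Under u(x) = x this choice says 390 < δ·600.
Dividing through by 600 gives δ > 0.65000.

δ > 0.650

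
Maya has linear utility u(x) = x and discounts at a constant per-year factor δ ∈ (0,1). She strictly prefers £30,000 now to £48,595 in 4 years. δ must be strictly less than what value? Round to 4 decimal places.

Under u(x) = x this choice says 30000 > δ^4·48595.
Dividing by 48595: δ^4 < 0.61735. Both sides are positive, so the 4th root keeps the direction.
δ < 0.61735^(1/4) = 0.8864.

δ < 0.8864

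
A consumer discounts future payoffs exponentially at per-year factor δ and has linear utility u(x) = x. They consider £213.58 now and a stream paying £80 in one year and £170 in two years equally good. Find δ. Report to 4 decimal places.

δ ≈ 0.9100

The stream is worth 80δ + 170δ² today, so 80δ + 170δ² = 213.58.
That is, 170δ² + 80δ − 213.58 = 0, a quadratic in δ.
δ = (−80 + √(80² + 4·170·213.58)) / (2·170) = (−80 + √151634.40) / 340 ≈ 0.9100.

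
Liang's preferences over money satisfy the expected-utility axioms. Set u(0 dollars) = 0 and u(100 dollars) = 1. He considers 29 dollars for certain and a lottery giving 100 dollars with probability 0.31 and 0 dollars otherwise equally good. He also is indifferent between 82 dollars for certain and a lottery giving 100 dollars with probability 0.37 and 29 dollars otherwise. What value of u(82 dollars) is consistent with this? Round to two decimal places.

First, u(29 dollars) = 0.31·u(100 dollars) + 0.69·u(0 dollars) = 0.31.
Chaining: u(82 dollars) = 0.37·1.00 + 0.63·0.31 = 0.5653.

0.57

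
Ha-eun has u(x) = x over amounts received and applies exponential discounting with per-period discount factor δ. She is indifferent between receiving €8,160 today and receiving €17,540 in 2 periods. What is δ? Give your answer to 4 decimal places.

The payoff in 2 periods is discounted by δ^2, so u(8160) = δ^2·u(17540) and δ^2 = u(8160)/u(17540).
With u(x) = x: δ^2 = 8160/17540 = 0.46522.
So δ = 0.46522^(1/2) ≈ 0.6821.

δ ≈ 0.6821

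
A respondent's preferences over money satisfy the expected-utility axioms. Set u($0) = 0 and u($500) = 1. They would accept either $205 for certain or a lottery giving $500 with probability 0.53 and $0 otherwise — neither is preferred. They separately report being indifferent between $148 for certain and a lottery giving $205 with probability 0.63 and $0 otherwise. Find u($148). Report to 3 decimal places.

0.334

From the first indifference, u($205) = 0.53·u($500) + 0.47·u($0) = 0.53·1 + 0.47·0 = 0.53.
Then u($148) = 0.63·u($205) + 0.37·u($0) = 0.63·0.53 + 0.37·0.00 = 0.3339.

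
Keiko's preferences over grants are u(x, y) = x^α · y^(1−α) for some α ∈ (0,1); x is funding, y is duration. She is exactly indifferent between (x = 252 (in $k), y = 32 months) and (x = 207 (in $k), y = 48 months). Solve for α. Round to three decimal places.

α ≈ 0.673

The Cobb–Douglas utilities coincide, so 252^α·32^(1−α) = 207^α·48^(1−α).
Taking logs: α·ln 252 + (1−α)·ln 32 = α·ln 207 + (1−α)·ln 48, i.e. α·0.196710 = (1−α)·0.405465.
With A = 0.196710 and B = 0.405465: α·A = (1−α)·B, so α = B/(A+B) = 0.405465/0.602175 ≈ 0.673.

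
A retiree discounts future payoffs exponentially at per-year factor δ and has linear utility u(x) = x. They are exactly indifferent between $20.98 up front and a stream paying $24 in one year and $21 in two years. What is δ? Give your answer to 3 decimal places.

δ ≈ 0.580

The stream is worth 24δ + 21δ² today, so 24δ + 21δ² = 20.98.
That is, 21δ² + 24δ − 20.98 = 0, a quadratic in δ.
By the quadratic formula (taking the positive root), δ = (−24 + √2338.32) / 42 ≈ 0.580.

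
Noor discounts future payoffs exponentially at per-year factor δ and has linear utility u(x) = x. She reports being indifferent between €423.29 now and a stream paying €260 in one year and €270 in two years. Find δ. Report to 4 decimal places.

Equating present values: 423.29 = 260δ + 270δ².
That is, 270δ² + 260δ − 423.29 = 0, a quadratic in δ.
The positive root is δ = [−260 + √(260² + 4·270·423.29)] / (2·270) = (−260 + 724.399)/540 ≈ 0.8600.

δ ≈ 0.8600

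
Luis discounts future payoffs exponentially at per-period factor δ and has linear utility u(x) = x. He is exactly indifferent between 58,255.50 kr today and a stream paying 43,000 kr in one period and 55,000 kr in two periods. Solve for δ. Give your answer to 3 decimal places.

Equating present values: 58255.50 = 43000δ + 55000δ².
So 55000δ² + 43000δ − 58255.50 = 0.
By the quadratic formula (taking the positive root), δ = (−43000 + √14665210000.00) / 110000 ≈ 0.710.

δ ≈ 0.710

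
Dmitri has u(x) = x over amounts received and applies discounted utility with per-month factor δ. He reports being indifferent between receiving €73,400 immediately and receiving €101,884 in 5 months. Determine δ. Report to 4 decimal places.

δ ≈ 0.9365

Indifference means u(73400) = δ^5 · u(101884), so δ^5 = u(73400)/u(101884).
With u(x) = x: δ^5 = 73400/101884 = 0.72043.
So δ = 0.72043^(1/5) ≈ 0.9365.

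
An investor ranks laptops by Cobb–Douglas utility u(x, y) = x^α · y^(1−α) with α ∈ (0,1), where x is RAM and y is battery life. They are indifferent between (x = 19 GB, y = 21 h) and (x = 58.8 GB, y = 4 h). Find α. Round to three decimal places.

The Cobb–Douglas utilities coincide, so 19^α·21^(1−α) = 58.8^α·4^(1−α).
Rearrange to (19/58.8)^α = (4/21)^(1−α) and take logs: α·-1.129703 = (1−α)·-1.658228.
So α/(1−α) = (-1.658228)/(-1.129703) = 1.467844, and α = 1.467844/2.467844 ≈ 0.595.

α ≈ 0.595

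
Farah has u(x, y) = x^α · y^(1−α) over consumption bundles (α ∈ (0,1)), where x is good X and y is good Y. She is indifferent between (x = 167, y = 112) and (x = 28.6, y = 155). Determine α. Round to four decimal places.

The Cobb–Douglas utilities coincide, so 167^α·112^(1−α) = 28.6^α·155^(1−α).
Rearrange to (167/28.6)^α = (155/112)^(1−α) and take logs: α·1.7645871 = (1−α)·0.3249262.
So α/(1−α) = (0.3249262)/(1.7645871) = 0.1841372, and α = 0.1841372/1.1841372 ≈ 0.1555.

α ≈ 0.1555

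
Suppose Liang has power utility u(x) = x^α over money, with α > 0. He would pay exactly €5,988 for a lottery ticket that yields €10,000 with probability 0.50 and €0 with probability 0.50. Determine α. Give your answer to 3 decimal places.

Since u(0) = 0, the lottery's EU is 0.50·10000^α.
Setting u(5988) equal to that: 5988^α = 0.50·10000^α ⇒ (5988/10000)^α = 0.50.
α = ln(0.50) / ln(5988/10000) = -0.693147/-0.512828 ≈ 1.352.

α ≈ 1.352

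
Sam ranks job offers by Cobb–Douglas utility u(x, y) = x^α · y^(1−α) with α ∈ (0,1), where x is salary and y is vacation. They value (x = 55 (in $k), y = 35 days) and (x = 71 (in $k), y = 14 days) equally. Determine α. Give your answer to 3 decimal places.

α ≈ 0.782

Set the two utilities equal: 55^α·35^(1−α) = 71^α·14^(1−α).
(55/71)^α = (14/35)^(1−α); take logs: α·ln(55/71) = (1−α)·ln(14/35), i.e. α·-0.255347 = (1−α)·-0.916291.
Thus α·(-1.171638) = -0.916291, so α = -0.916291/-1.171638 ≈ 0.782.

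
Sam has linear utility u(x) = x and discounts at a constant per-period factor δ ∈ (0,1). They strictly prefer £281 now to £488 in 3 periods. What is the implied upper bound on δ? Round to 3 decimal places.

The preference means 281 > δ^3·488.
Dividing by 488: δ^3 < 0.57582. Both sides are positive, so the cube root keeps the direction.
δ < 0.57582^(1/3) = 0.832.

δ < 0.832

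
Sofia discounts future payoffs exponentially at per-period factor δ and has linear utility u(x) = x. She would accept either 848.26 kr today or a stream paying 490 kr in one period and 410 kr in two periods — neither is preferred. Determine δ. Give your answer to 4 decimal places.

Present value of the stream is 490·δ + 410·δ². Indifference gives 490δ + 410δ² = 848.26.
That is, 410δ² + 490δ − 848.26 = 0, a quadratic in δ.
The positive root is δ = [−490 + √(490² + 4·410·848.26)] / (2·410) = (−490 + 1277.203)/820 ≈ 0.9600.

δ ≈ 0.9600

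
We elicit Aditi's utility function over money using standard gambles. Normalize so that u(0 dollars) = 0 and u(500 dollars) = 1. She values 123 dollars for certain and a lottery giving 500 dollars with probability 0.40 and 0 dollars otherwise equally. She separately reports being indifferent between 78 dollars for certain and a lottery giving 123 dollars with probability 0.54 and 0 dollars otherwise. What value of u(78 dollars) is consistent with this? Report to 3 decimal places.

The first gamble pins u(123 dollars): it must equal 0.40·1 + 0.60·0 = 0.40.
The second indifference gives u(78 dollars) = 0.54·u(123 dollars) + 0.46·u(0 dollars) = 0.54·0.40 + 0.46·0.00 = 0.2160.

0.216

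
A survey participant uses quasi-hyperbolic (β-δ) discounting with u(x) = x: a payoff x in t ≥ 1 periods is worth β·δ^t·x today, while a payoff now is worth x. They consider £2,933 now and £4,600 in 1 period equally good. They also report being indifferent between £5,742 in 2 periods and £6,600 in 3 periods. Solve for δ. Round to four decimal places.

The second indifference involves only future payoffs, so β cancels: β·δ^2·5742 = β·δ^3·6600, giving δ = 5742/6600 = 0.87000.

δ ≈ 0.8700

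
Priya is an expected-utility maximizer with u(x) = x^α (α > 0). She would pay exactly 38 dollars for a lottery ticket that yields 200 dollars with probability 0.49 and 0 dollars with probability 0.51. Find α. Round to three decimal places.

EU(lottery) = 0.49·200^α + 0.51·0 = 0.49·200^α.
Indifference: 38^α = 0.49·200^α, so (38/200)^α = 0.49.
Taking logs: α·ln(38/200) = ln(0.49), so α = -0.713350 / -1.660731 ≈ 0.430.

α ≈ 0.430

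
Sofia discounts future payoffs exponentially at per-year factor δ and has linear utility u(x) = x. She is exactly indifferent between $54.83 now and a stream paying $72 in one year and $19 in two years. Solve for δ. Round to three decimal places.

The stream is worth 72δ + 19δ² today, so 72δ + 19δ² = 54.83.
That is, 19δ² + 72δ − 54.83 = 0, a quadratic in δ.
The positive root is δ = [−72 + √(72² + 4·19·54.83)] / (2·19) = (−72 + 96.701)/38 ≈ 0.650.

δ ≈ 0.650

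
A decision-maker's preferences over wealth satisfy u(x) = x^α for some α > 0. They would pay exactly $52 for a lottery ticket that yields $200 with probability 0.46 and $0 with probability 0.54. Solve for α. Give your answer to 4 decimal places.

α ≈ 0.5765

EU(lottery) = 0.46·200^α + 0.54·0 = 0.46·200^α.
Indifference: 52^α = 0.46·200^α, so (52/200)^α = 0.46.
α = ln(0.46) / ln(52/200) = -0.7765288/-1.3470736 ≈ 0.5765.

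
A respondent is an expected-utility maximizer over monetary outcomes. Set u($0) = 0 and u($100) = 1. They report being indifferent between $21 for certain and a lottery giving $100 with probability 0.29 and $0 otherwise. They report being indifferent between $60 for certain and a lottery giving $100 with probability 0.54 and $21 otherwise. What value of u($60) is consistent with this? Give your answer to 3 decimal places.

0.673

The first gamble pins u($21): it must equal 0.29·1 + 0.71·0 = 0.29.
Then u($60) = 0.54·u($100) + 0.46·u($21) = 0.54·1.00 + 0.46·0.29 = 0.6734.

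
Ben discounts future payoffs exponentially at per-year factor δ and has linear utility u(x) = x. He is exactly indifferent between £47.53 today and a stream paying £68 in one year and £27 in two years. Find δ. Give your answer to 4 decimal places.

δ ≈ 0.5700

Equating present values: 47.53 = 68δ + 27δ².
That is, 27δ² + 68δ − 47.53 = 0, a quadratic in δ.
The positive root is δ = [−68 + √(68² + 4·27·47.53)] / (2·27) = (−68 + 98.779)/54 ≈ 0.5700.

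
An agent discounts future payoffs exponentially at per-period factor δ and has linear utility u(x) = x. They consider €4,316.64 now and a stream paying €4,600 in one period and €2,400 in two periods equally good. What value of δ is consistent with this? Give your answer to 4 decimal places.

Equating present values: 4316.64 = 4600δ + 2400δ².
That is, 2400δ² + 4600δ − 4316.64 = 0, a quadratic in δ.
By the quadratic formula (taking the positive root), δ = (−4600 + √62599744.00) / 4800 ≈ 0.6900.

δ ≈ 0.6900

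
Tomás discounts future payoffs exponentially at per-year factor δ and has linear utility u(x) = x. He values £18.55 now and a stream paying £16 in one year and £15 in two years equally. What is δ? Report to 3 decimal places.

δ ≈ 0.700

Present value of the stream is 16·δ + 15·δ². Indifference gives 16δ + 15δ² = 18.55.
That is, 15δ² + 16δ − 18.55 = 0, a quadratic in δ.
By the quadratic formula (taking the positive root), δ = (−16 + √1369.00) / 30 ≈ 0.700.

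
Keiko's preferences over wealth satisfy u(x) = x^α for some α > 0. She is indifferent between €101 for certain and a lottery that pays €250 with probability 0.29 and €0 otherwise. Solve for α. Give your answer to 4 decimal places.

Since u(0) = 0, the lottery's EU is 0.29·250^α.
Equating: 101^α = 0.29·250^α, i.e. 0.4040^α = 0.29.
α = ln(0.29) / ln(101/250) = -1.2378744/-0.9063404 ≈ 1.3658.

α ≈ 1.3658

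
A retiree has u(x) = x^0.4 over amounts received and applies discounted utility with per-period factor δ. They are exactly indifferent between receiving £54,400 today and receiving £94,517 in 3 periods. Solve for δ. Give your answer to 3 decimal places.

δ ≈ 0.929

Equating discounted utilities: u(54400) = δ^3·u(94517) ⇒ δ^3 = u(54400)/u(94517).
Since u(x) = x^0.4, δ^3 = (54400/94517)^0.4 = 0.57556^0.4 = 0.80174.
Hence δ = (0.80174)^(1/3) = 0.92899.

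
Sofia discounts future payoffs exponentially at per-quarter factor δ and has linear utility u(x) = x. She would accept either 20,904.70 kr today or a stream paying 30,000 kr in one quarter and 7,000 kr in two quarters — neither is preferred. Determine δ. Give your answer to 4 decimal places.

δ ≈ 0.6100

Present value of the stream is 30000·δ + 7000·δ². Indifference gives 30000δ + 7000δ² = 20904.70.
That is, 7000δ² + 30000δ − 20904.70 = 0, a quadratic in δ.
By the quadratic formula (taking the positive root), δ = (−30000 + √1485331600.00) / 14000 ≈ 0.6100.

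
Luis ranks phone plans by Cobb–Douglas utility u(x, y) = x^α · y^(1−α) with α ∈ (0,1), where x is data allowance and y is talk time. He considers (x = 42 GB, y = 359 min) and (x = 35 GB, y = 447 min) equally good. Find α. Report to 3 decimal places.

The Cobb–Douglas utilities coincide, so 42^α·359^(1−α) = 35^α·447^(1−α).
Taking logs: α·ln 42 + (1−α)·ln 359 = α·ln 35 + (1−α)·ln 447, i.e. α·0.182322 = (1−α)·0.219236.
So α/(1−α) = (0.219236)/(0.182322) = 1.202466, and α = 1.202466/2.202466 ≈ 0.546.

α ≈ 0.546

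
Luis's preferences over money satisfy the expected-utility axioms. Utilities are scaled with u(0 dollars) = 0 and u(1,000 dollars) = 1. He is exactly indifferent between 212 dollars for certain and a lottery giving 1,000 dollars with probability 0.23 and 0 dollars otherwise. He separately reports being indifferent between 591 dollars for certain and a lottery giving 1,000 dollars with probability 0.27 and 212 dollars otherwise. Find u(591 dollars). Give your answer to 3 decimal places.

From the first indifference, u(212 dollars) = 0.23·u(1,000 dollars) + 0.77·u(0 dollars) = 0.23·1 + 0.77·0 = 0.23.
Chaining: u(591 dollars) = 0.27·1.00 + 0.73·0.23 = 0.4379.

0.438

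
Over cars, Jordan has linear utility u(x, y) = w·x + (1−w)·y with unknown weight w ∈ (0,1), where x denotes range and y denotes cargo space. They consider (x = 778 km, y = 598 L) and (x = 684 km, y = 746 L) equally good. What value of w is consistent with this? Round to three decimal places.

w = 0.612

Indifference: w·778 + (1−w)·598 = w·684 + (1−w)·746.
Collecting terms: w·94 = (1−w)·148.
So w/(1−w) = 148/94 = 1.5745, giving w = 148/(94+148) = 0.612.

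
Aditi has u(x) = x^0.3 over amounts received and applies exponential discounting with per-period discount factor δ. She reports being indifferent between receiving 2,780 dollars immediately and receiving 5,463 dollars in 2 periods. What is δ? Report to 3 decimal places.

Indifference means u(2780) = δ^2 · u(5463), so δ^2 = u(2780)/u(5463).
Since u(x) = x^0.3, δ^2 = (2780/5463)^0.3 = 0.50888^0.3 = 0.81655.
Hence δ = (0.81655)^(1/2) = 0.90363.

δ ≈ 0.904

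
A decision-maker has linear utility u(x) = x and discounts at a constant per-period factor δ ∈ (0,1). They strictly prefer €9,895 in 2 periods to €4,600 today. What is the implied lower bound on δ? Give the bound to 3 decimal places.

The preference means 4600 < δ^2·9895.
So δ^2 > 4600/9895 = 0.46488; taking the square root of both positive sides preserves the inequality.
δ > 0.46488^(1/2) = 0.682.

δ > 0.682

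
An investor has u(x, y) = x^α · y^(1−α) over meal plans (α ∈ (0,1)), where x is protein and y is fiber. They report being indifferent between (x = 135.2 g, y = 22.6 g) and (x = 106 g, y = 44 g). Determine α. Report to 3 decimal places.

α ≈ 0.732

Set the two utilities equal: 135.2^α·22.6^(1−α) = 106^α·44^(1−α).
Rearrange to (135.2/106)^α = (44/22.6)^(1−α) and take logs: α·0.243316 = (1−α)·0.666240.
So α/(1−α) = (0.666240)/(0.243316) = 2.738168, and α = 2.738168/3.738168 ≈ 0.732.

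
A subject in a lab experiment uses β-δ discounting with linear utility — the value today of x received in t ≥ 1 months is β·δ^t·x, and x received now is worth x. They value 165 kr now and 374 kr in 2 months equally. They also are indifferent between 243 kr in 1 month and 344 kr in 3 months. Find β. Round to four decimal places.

Both payoffs in the second observation are in the future, so β drops out: δ^1·243 = δ^3·344 ⇒ δ^2 = 243/344 = 0.70640, so δ = 0.84047.
Substituting δ into 165 = β·δ^2·374: β = 165/(264.192) ≈ 0.6245.

β ≈ 0.6245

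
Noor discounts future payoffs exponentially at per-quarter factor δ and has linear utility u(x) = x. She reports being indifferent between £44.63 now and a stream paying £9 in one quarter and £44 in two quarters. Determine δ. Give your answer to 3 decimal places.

Equating present values: 44.63 = 9δ + 44δ².
So 44δ² + 9δ − 44.63 = 0.
By the quadratic formula (taking the positive root), δ = (−9 + √7935.88) / 88 ≈ 0.910.

δ ≈ 0.910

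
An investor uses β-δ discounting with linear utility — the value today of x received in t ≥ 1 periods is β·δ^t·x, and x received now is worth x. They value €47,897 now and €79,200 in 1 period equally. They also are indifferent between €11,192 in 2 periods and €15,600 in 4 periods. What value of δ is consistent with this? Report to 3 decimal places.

The second indifference involves only future payoffs, so β cancels: β·δ^2·11192 = β·δ^4·15600, giving δ^2 = 11192/15600 = 0.71744, so δ = 0.84702.

δ ≈ 0.847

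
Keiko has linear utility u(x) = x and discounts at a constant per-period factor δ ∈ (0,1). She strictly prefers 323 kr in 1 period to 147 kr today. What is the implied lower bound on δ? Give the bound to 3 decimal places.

Comparing present values: 147 < δ·323.
Dividing through by 323 gives δ > 0.45511.

δ > 0.455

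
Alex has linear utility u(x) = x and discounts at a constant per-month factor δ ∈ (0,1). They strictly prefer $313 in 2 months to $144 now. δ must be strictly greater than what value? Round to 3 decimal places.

δ > 0.678

Under u(x) = x this choice says 144 < δ^2·313.
Hence δ^2 > 144/313 = 0.46006, and x ↦ x^(1/2) is increasing on (0,∞).
δ > (144/313)^(1/2) ≈ 0.678.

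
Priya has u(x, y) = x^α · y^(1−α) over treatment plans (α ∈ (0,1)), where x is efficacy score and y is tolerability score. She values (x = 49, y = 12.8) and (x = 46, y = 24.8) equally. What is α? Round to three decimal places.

α ≈ 0.913

Set the two utilities equal: 49^α·12.8^(1−α) = 46^α·24.8^(1−α).
Rearrange to (49/46)^α = (24.8/12.8)^(1−α) and take logs: α·0.063179 = (1−α)·0.661398.
Thus α·(0.724577) = 0.661398, so α = 0.661398/0.724577 ≈ 0.913.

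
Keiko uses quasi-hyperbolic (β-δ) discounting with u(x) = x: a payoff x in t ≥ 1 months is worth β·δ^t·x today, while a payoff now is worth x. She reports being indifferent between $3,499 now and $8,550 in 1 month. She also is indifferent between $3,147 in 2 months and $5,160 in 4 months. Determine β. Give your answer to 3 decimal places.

β ≈ 0.524

Both payoffs in the second observation are in the future, so β drops out: δ^2·3147 = δ^4·5160 ⇒ δ^2 = 3147/5160 = 0.60988, so δ = 0.78095.
Now use the now-vs-future pair: 3499 = β·δ·8550 gives β = 3499/(0.78095·8550) ≈ 0.524.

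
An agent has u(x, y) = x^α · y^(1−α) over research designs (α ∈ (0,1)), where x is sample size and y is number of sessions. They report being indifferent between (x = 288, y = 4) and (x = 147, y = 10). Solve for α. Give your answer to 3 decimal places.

α ≈ 0.577

Set the two utilities equal: 288^α·4^(1−α) = 147^α·10^(1−α).
Taking logs: α·ln 288 + (1−α)·ln 4 = α·ln 147 + (1−α)·ln 10, i.e. α·0.672528 = (1−α)·0.916291.
So α/(1−α) = (0.916291)/(0.672528) = 1.362458, and α = 1.362458/2.362458 ≈ 0.577.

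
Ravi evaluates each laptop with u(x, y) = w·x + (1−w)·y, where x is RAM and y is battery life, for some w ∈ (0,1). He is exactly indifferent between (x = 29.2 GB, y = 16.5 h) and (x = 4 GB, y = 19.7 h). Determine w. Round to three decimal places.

w = 0.113

Indifference: w·29.2 + (1−w)·16.5 = w·4 + (1−w)·19.7.
w·(29.2−4) = (1−w)·(19.7−16.5), i.e. w·25.2 = (1−w)·3.2.
Hence w = 3.2/(25.2+3.2) = 3.2/28.4 = 0.113.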